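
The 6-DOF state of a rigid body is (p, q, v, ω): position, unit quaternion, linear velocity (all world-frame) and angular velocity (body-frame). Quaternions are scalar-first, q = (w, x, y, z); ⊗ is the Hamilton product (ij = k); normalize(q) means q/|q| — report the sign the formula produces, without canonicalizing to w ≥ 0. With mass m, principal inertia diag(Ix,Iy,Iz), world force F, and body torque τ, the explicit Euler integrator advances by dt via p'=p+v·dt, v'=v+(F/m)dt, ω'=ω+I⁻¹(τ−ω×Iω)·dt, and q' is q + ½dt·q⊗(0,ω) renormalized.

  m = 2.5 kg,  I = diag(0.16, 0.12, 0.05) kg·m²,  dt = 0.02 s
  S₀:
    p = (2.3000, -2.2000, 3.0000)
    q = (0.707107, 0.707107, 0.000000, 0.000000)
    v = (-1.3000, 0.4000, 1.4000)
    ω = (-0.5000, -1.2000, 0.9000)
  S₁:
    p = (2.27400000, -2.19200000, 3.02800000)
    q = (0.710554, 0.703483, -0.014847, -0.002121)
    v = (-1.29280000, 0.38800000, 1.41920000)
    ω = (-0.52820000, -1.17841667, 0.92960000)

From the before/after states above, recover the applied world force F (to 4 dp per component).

F = (0.9000, -1.5000, 2.4000)

v₁ − v₀ = (0.00720000, -0.01200000, 0.01920000)
m·(v₁−v₀)/dt = (0.9000, -1.5000, 2.4000)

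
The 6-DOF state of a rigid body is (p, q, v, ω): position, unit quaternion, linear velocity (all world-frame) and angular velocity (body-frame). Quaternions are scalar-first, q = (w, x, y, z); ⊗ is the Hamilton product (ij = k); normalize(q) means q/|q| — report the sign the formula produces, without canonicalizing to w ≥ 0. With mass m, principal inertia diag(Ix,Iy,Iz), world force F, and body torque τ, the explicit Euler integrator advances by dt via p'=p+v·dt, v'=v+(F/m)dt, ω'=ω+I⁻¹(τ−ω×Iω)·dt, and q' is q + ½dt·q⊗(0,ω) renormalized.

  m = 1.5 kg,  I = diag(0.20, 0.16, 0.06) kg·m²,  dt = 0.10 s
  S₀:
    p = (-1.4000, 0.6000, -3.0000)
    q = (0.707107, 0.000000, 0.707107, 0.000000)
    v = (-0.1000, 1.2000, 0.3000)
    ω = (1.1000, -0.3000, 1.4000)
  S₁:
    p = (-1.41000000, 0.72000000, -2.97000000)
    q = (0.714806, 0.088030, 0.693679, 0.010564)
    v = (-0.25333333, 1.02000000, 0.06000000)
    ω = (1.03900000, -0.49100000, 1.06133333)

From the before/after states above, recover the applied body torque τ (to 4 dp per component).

ω₁ − ω₀ = (-0.06100000, -0.19100000, -0.33866667)
ω₀×(Iω₀) = (0.0420, 0.2156, 0.0132)
I·α + gyro = (-0.0800, -0.0900, -0.1900)

τ = (-0.0800, -0.0900, -0.1900)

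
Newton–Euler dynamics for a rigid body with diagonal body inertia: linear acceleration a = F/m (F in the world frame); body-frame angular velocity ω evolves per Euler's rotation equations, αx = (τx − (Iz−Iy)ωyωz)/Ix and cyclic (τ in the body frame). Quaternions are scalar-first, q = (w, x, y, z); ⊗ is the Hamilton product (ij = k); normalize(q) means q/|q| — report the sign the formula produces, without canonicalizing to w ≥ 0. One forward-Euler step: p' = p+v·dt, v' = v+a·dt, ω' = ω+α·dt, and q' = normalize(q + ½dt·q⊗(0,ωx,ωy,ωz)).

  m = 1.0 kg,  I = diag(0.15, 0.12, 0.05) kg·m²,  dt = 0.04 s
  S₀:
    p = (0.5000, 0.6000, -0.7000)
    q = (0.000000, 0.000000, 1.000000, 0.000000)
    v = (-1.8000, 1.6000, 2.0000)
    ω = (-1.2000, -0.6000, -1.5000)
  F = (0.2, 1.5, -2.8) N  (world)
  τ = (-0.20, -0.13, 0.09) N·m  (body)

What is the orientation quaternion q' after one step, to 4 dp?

q' = (0.0120, -0.0300, 0.9992, 0.0240)

Hamilton product q⊗(0,ω) = (0.6000000, -1.5000000, 0.0000000, 1.2000000)
q + ½dt·q⊗(0,ω), renormalized = (0.0120, -0.0300, 0.9992, 0.0240)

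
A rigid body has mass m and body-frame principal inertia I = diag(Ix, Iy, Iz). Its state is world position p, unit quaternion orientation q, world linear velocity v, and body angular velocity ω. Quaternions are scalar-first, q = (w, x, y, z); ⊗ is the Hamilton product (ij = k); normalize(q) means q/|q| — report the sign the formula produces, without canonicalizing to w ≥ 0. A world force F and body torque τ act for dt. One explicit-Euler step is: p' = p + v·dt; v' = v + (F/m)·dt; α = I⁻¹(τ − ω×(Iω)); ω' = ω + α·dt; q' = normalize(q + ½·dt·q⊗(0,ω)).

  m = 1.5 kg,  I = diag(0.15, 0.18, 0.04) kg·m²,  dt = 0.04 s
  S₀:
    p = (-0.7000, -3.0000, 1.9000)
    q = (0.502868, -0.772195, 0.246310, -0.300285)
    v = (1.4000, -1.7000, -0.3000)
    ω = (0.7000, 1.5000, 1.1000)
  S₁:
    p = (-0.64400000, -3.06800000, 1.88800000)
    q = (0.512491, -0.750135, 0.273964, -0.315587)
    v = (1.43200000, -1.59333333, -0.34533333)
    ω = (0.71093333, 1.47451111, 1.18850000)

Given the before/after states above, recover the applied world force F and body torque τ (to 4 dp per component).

rate change Δω = (0.01093333, -0.02548889, 0.08850000)
I·α + gyro = (-0.1900, -0.0300, 0.1200)
velocity change Δv = (0.03200000, 0.10666667, -0.04533333)
F = m·Δv/dt = (1.2000, 4.0000, -1.7000)

F = (1.2000, 4.0000, -1.7000)
τ = (-0.1900, -0.0300, 0.1200)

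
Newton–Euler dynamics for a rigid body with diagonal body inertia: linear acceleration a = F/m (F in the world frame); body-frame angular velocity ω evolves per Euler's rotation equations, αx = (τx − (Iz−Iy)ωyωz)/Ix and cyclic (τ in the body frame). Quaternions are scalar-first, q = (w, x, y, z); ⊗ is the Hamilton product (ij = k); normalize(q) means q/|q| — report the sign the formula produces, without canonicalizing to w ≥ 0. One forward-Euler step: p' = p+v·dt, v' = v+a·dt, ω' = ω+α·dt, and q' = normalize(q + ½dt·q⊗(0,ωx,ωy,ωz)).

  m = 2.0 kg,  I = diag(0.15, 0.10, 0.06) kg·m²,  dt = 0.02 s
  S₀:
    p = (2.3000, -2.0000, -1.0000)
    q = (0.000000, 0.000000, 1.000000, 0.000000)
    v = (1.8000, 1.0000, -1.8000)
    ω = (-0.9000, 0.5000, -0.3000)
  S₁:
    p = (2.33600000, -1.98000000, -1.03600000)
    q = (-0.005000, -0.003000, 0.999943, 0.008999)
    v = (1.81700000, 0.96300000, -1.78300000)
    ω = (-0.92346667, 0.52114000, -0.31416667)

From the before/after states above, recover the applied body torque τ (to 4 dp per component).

rate change Δω = (-0.02346667, 0.02114000, -0.01416667)
ω₀×(Iω₀) = (0.0060, 0.0243, 0.0225)
τ = I·(Δω/dt) + ω₀×(Iω₀) = (-0.1700, 0.1300, -0.0200)

τ = (-0.1700, 0.1300, -0.0200)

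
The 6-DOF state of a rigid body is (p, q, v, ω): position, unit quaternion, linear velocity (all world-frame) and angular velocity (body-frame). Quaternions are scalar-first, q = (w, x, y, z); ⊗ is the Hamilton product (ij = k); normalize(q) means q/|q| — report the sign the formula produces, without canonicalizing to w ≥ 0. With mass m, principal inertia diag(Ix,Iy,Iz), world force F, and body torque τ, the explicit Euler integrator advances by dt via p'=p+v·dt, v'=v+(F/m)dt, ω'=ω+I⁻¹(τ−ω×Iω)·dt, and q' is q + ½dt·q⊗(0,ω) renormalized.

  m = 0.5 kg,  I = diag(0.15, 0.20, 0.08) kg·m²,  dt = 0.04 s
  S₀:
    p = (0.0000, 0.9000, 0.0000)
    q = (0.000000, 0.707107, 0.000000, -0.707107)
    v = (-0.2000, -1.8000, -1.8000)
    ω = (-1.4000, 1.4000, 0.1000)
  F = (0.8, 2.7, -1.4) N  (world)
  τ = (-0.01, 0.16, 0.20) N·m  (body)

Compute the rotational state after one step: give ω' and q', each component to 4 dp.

angular accel α = (0.0453, 0.8490, 3.7250)
ω + α·dt = (-1.3982, 1.4340, 0.2490)
2q̇ = q⊗(0,ω) = (1.0606605, 0.9899498, 0.9192391, 0.9899498)
q + ½dt·q⊗(0,ω), renormalized = (0.0212, 0.7263, 0.0184, -0.6868)

ω' = (-1.3982, 1.4340, 0.2490)
q' = (0.0212, 0.7263, 0.0184, -0.6868)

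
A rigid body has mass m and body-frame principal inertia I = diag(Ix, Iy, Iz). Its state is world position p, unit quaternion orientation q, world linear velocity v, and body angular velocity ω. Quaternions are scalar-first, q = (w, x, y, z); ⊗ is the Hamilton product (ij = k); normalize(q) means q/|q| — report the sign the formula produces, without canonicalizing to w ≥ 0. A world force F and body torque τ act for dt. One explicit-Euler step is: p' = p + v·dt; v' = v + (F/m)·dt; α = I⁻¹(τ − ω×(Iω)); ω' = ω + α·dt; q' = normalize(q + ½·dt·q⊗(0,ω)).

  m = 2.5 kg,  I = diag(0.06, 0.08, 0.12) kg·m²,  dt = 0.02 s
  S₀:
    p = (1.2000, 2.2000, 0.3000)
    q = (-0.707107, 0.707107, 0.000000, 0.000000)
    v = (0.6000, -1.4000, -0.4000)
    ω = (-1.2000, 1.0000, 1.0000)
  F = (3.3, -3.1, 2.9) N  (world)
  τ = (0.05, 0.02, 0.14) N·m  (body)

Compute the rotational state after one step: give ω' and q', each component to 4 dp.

ω' = (-1.1967, 0.9870, 1.0273)
q' = (-0.6985, 0.7155, -0.0141, 0.0000)

precession coupling ω×(Iω) = (0.0400, 0.0720, -0.0240)
angular accel α = (0.1667, -0.6500, 1.3667)
new body rate ω' = (-1.1967, 0.9870, 1.0273)
Hamilton product q⊗(0,ω) = (0.8485284, 0.8485284, -1.4142140, 0.0000000)
updated quaternion q' = (-0.6985, 0.7155, -0.0141, 0.0000)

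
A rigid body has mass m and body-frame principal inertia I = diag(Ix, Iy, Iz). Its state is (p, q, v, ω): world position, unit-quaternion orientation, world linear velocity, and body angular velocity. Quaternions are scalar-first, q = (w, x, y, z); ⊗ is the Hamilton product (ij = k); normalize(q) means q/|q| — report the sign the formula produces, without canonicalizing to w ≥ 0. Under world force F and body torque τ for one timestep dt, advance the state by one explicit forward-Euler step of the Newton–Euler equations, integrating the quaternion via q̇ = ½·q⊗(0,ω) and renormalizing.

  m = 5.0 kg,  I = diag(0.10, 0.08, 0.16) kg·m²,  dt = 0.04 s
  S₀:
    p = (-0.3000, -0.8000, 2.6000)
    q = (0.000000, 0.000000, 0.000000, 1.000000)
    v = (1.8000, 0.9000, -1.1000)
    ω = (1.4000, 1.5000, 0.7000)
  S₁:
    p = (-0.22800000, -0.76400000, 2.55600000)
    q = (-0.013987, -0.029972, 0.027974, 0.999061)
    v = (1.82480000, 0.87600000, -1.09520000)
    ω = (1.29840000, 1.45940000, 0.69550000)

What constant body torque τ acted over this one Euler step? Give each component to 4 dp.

rate change Δω = (-0.10160000, -0.04060000, -0.00450000)
gyro term ω₀×Iω₀ = (0.0840, -0.0588, -0.0420)
applied torque τ = (-0.1700, -0.1400, -0.0600)

τ = (-0.1700, -0.1400, -0.0600)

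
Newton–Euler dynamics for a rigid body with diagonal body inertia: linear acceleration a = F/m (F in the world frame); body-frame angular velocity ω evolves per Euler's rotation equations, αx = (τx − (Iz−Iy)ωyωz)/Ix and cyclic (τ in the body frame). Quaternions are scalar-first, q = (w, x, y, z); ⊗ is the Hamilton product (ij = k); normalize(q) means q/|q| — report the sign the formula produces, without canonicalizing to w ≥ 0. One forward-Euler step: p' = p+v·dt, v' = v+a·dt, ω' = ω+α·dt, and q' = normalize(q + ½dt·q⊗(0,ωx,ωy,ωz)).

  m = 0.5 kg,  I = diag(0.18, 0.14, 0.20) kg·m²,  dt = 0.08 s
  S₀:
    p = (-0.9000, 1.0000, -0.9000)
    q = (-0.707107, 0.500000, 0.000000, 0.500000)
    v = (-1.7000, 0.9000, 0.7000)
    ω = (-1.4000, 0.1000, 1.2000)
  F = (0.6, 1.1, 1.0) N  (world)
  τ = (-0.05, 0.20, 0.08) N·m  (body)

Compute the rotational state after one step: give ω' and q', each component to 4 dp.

ω' = (-1.4254, 0.1951, 1.2298)
q' = (-0.7012, 0.5361, -0.0547, 0.4668)

(τ − ω×Iω)/I = (-0.3178, 1.1886, 0.3720)
ω' = ω + α·dt = (-1.4254, 0.1951, 1.2298)
Hamilton product q⊗(0,ω) = (0.1000000, 0.9399498, -1.3707107, -0.7985284)
q + ½dt·q⊗(0,ω), renormalized = (-0.7012, 0.5361, -0.0547, 0.4668)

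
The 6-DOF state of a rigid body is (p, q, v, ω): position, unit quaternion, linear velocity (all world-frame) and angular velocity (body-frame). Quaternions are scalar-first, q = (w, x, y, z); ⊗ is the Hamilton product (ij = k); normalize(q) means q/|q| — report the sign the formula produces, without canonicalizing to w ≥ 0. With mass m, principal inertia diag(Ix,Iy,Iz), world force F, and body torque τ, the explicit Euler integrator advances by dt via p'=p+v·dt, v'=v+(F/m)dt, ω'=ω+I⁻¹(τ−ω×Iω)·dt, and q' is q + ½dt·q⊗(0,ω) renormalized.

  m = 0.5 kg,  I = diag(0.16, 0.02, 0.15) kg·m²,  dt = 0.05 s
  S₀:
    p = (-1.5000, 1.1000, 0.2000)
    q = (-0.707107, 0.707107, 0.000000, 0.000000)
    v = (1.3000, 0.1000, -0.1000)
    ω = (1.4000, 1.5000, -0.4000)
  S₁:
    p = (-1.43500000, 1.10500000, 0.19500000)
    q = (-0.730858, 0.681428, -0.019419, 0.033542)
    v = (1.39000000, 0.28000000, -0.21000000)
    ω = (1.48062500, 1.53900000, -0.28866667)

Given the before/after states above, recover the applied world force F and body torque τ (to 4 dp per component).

velocity change Δv = (0.09000000, 0.18000000, -0.11000000)
m·(v₁−v₀)/dt = (0.9000, 1.8000, -1.1000)
ω₁ − ω₀ = (0.08062500, 0.03900000, 0.11133333)
precession coupling = (-0.0780, -0.0056, -0.2940)
applied torque τ = (0.1800, 0.0100, 0.0400)

F = (0.9000, 1.8000, -1.1000)
τ = (0.1800, 0.0100, 0.0400)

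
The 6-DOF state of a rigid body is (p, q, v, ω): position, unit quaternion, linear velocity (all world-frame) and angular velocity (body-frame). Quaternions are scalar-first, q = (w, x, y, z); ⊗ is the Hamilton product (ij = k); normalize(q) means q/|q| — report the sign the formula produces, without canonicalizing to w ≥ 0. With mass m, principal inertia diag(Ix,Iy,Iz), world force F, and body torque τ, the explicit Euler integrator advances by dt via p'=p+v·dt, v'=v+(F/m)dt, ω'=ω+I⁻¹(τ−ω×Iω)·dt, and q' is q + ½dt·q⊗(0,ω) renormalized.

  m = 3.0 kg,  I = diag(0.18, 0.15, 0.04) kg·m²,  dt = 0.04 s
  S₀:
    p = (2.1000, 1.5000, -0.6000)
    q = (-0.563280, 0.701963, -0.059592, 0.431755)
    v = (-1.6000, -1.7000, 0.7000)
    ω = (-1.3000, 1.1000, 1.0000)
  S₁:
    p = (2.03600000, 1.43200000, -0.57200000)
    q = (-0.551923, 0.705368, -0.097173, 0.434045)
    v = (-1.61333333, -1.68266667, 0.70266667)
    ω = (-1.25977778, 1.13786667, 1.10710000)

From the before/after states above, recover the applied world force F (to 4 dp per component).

F = (-1.0000, 1.3000, 0.2000)

v₁ − v₀ = (-0.01333333, 0.01733333, 0.00266667)
m·(v₁−v₀)/dt = (-1.0000, 1.3000, 0.2000)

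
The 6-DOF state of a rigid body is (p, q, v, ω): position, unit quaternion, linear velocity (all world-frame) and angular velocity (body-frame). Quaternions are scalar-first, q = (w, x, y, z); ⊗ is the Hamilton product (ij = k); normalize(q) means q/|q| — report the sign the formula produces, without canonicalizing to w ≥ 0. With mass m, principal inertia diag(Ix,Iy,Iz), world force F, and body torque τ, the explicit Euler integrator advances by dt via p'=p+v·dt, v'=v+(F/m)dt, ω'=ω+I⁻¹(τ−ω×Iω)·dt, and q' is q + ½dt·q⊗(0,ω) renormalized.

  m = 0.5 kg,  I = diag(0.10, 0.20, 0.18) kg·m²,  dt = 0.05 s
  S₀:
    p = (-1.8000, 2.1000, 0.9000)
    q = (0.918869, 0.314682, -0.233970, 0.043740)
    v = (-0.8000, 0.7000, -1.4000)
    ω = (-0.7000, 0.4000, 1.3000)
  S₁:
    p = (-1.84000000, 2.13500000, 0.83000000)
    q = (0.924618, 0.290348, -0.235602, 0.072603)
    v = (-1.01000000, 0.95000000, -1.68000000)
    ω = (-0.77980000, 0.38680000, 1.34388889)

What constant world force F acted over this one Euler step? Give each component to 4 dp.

velocity change Δv = (-0.21000000, 0.25000000, -0.28000000)
m·(v₁−v₀)/dt = (-2.1000, 2.5000, -2.8000)

F = (-2.1000, 2.5000, -2.8000)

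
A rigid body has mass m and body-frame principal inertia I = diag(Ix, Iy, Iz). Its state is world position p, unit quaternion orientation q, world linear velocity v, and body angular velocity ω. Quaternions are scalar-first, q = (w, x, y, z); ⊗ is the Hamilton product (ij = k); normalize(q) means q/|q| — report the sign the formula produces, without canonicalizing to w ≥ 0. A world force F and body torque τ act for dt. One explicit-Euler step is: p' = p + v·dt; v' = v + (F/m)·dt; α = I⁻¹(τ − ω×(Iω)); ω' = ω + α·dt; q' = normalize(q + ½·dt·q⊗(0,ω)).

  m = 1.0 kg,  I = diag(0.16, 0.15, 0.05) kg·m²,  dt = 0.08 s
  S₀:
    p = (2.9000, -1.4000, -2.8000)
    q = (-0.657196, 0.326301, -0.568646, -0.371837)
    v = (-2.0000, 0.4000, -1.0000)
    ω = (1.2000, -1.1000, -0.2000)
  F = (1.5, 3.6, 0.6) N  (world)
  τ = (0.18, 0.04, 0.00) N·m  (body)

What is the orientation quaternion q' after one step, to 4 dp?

Hamilton product q⊗(0,ω) = (-1.0914392, -1.0839267, 0.3419714, 0.4548833)
q + ½dt·q⊗(0,ω), renormalized = (-0.6994, 0.2823, -0.5538, -0.3529)

q' = (-0.6994, 0.2823, -0.5538, -0.3529)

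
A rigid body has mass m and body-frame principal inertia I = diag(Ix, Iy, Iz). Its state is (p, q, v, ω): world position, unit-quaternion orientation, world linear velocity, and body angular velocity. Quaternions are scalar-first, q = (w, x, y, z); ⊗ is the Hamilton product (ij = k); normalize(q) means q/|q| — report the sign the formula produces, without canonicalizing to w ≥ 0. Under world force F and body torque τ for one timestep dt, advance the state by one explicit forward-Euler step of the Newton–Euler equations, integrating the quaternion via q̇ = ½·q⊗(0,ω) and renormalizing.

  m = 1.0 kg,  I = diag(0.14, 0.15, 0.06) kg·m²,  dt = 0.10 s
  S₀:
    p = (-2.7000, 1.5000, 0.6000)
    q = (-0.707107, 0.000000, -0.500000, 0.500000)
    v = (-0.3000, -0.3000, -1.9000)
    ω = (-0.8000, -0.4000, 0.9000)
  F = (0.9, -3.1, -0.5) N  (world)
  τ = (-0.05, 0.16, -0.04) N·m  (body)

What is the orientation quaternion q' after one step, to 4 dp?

Hamilton product q⊗(0,ω) = (-0.6500000, 0.3156856, -0.1171572, -1.0363963)
q + ½dt·q⊗(0,ω), renormalized = (-0.7381, 0.0158, -0.5048, 0.4473)

q' = (-0.7381, 0.0158, -0.5048, 0.4473)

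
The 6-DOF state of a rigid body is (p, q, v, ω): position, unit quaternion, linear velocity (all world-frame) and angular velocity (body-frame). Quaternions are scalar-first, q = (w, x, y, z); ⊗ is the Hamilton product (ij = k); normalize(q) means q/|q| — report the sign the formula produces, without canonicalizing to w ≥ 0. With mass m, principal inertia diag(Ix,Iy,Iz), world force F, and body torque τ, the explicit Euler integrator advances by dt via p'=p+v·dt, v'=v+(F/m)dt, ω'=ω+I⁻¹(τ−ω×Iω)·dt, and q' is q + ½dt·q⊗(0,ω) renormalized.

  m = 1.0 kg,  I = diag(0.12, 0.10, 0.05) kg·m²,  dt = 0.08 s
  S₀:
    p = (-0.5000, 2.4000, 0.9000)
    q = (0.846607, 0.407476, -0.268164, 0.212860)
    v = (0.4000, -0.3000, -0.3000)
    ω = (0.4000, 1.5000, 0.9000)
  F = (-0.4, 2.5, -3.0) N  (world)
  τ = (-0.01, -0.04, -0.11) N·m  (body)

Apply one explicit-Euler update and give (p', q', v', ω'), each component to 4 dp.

p' = (-0.4680, 2.3760, 0.8760)
q' = (0.8463, 0.3976, -0.2280, 0.2714)
v' = (0.3680, -0.1000, -0.5400)
ω' = (0.4383, 1.4478, 0.7432)

linear accel F/m = (-0.4000, 2.5000, -3.0000)
new position p' = (-0.4680, 2.3760, 0.8760)
new velocity v' = (0.3680, -0.1000, -0.5400)
ω×(Iω) gyroscopic = (-0.0675, 0.0252, -0.0120)
α = I⁻¹(τ − ω×Iω) = (0.4792, -0.6520, -1.9600)
ω' = ω + α·dt = (0.4383, 1.4478, 0.7432)
2q̇ = q⊗(0,ω) = (0.0476816, -0.2219948, 0.9883261, 1.4804259)
q' = normalize(q + ½dt·q⊗(0,ω)) = (0.8463, 0.3976, -0.2280, 0.2714)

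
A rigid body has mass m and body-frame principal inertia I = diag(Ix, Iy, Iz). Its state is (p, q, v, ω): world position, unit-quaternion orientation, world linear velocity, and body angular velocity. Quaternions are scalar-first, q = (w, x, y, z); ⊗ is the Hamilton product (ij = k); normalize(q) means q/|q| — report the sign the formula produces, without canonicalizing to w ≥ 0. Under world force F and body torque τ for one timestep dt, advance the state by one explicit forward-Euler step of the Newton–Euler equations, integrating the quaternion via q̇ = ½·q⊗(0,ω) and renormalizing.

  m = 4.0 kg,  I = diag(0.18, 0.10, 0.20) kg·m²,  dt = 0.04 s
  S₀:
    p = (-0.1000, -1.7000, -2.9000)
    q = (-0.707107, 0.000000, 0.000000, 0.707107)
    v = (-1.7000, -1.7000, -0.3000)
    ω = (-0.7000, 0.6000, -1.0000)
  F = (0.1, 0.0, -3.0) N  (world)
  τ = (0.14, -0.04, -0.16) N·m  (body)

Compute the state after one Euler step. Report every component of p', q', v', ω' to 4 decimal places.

linear accel F/m = (0.0250, 0.0000, -0.7500)
p' = p + v·dt = (-0.1680, -1.7680, -2.9120)
new velocity v' = (-1.6990, -1.7000, -0.3300)
angular accel α = (1.1111, -0.2600, -0.9680)
new body rate ω' = (-0.6556, 0.5896, -1.0387)
q⊗(0,ω) = (0.7071070, 0.0707107, -0.9192391, 0.7071070)
q + ½dt·q⊗(0,ω), renormalized = (-0.6927, 0.0014, -0.0184, 0.7210)

p' = (-0.1680, -1.7680, -2.9120)
q' = (-0.6927, 0.0014, -0.0184, 0.7210)
v' = (-1.6990, -1.7000, -0.3300)
ω' = (-0.6556, 0.5896, -1.0387)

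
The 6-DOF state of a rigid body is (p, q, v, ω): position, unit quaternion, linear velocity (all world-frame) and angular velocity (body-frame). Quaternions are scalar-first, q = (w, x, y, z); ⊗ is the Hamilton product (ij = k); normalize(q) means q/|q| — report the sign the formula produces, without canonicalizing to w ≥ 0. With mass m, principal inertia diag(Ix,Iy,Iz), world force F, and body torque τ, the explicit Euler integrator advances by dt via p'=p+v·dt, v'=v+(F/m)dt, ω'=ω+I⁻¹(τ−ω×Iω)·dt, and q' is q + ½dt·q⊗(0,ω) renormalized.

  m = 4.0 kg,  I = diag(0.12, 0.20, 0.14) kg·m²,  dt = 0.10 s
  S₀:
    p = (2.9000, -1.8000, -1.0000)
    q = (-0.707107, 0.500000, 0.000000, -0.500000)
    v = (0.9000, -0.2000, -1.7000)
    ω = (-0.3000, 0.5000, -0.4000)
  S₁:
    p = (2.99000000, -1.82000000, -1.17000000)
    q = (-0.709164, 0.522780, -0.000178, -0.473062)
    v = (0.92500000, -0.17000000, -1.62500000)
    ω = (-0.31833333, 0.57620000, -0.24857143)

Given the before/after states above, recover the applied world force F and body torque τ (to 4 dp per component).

F = (1.0000, 1.2000, 3.0000)
τ = (-0.0100, 0.1500, 0.2000)

v₁ − v₀ = (0.02500000, 0.03000000, 0.07500000)
F = m·Δv/dt = (1.0000, 1.2000, 3.0000)
Δω = ω₁−ω₀ = (-0.01833333, 0.07620000, 0.15142857)
I·α + gyro = (-0.0100, 0.1500, 0.2000)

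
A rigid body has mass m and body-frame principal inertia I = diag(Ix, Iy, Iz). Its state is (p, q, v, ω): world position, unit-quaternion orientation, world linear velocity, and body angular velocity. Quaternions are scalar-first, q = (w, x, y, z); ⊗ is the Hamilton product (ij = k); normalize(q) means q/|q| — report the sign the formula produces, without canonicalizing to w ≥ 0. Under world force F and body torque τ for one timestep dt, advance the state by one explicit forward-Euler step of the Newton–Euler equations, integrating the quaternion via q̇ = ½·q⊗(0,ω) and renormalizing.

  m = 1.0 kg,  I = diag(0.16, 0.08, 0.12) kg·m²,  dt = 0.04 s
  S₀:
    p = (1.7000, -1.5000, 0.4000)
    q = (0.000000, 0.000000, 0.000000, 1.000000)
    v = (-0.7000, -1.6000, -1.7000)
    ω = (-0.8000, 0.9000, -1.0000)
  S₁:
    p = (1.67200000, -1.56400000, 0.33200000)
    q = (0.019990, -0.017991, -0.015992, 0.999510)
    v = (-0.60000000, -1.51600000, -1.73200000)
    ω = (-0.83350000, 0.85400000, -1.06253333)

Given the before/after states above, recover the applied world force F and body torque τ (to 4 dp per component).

F = (2.5000, 2.1000, -0.8000)
τ = (-0.1700, -0.0600, -0.1300)

velocity change Δv = (0.10000000, 0.08400000, -0.03200000)
F = m·Δv/dt = (2.5000, 2.1000, -0.8000)
rate change Δω = (-0.03350000, -0.04600000, -0.06253333)
gyro term ω₀×Iω₀ = (-0.0360, 0.0320, 0.0576)
τ = I·(Δω/dt) + ω₀×(Iω₀) = (-0.1700, -0.0600, -0.1300)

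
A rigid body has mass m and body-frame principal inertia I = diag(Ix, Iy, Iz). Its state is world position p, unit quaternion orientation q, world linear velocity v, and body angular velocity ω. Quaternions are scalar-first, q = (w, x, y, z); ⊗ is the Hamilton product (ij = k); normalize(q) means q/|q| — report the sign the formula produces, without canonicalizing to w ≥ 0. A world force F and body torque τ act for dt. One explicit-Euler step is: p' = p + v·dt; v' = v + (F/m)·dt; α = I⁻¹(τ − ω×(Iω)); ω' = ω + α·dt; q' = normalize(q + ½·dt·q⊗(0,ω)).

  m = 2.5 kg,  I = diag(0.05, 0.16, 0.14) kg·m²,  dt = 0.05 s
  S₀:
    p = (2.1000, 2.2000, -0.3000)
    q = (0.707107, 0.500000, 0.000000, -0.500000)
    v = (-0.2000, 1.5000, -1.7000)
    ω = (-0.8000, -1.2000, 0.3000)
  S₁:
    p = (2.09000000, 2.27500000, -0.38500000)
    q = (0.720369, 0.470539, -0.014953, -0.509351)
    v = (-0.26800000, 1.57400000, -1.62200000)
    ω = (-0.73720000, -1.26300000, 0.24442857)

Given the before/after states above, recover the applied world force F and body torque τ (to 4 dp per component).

rate change Δω = (0.06280000, -0.06300000, -0.05557143)
τ = I·(Δω/dt) + ω₀×(Iω₀) = (0.0700, -0.1800, -0.0500)
Δv = v₁−v₀ = (-0.06800000, 0.07400000, 0.07800000)
applied force F = (-3.4000, 3.7000, 3.9000)

F = (-3.4000, 3.7000, 3.9000)
τ = (0.0700, -0.1800, -0.0500)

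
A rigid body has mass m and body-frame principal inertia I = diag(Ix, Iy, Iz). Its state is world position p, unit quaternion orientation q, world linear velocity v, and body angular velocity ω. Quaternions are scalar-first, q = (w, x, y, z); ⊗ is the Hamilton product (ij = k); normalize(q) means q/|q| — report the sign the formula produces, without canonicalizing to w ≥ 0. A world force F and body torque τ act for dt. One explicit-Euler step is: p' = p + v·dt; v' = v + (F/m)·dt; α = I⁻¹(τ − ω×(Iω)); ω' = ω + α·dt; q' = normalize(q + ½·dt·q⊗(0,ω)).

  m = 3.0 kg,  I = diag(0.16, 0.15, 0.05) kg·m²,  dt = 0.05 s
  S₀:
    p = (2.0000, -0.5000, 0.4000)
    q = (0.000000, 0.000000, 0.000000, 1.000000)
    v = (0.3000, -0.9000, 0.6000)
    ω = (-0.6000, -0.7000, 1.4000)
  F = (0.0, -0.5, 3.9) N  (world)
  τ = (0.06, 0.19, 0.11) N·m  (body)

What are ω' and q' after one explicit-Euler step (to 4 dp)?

angular accel α = (-0.2375, 1.8827, 2.2840)
ω' = ω + α·dt = (-0.6119, -0.6059, 1.5142)
Hamilton product q⊗(0,ω) = (-1.4000000, 0.7000000, -0.6000000, 0.0000000)
q + ½dt·q⊗(0,ω), renormalized = (-0.0350, 0.0175, -0.0150, 0.9991)

ω' = (-0.6119, -0.6059, 1.5142)
q' = (-0.0350, 0.0175, -0.0150, 0.9991)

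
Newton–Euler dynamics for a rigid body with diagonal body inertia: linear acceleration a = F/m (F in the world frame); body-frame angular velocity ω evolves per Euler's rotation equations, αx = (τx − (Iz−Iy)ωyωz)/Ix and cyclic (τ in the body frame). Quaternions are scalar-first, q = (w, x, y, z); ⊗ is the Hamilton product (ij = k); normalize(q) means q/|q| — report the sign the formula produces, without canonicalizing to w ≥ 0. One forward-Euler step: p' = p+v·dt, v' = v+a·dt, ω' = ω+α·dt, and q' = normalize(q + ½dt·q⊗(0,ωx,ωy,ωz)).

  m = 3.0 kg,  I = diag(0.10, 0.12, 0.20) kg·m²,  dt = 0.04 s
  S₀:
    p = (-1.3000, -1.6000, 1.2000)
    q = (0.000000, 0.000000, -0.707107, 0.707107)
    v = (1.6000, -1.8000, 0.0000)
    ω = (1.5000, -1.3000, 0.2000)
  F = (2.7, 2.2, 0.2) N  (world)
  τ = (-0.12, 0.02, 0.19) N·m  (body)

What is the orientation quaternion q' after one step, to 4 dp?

q' = (-0.0212, 0.0155, -0.6853, 0.7277)

q⊗(0,ω) = (-1.0606605, 0.7778177, 1.0606605, 1.0606605)
q + ½dt·q⊗(0,ω), renormalized = (-0.0212, 0.0155, -0.6853, 0.7277)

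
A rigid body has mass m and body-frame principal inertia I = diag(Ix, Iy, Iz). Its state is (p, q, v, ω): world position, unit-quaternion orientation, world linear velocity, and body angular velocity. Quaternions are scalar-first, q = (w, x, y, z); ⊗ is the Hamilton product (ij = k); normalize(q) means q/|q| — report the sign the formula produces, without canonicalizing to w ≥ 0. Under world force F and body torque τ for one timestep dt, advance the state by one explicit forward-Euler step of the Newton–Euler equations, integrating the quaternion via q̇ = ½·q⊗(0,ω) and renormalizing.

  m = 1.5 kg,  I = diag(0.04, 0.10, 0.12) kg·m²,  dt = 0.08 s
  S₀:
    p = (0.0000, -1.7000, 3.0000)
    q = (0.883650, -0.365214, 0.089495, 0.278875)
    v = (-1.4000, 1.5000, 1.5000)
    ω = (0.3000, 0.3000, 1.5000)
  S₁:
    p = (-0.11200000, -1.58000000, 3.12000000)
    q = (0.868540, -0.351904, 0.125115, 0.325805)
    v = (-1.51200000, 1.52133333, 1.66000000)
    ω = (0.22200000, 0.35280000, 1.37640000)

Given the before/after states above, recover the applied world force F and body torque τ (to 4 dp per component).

ω₁ − ω₀ = (-0.07800000, 0.05280000, -0.12360000)
gyro term ω₀×Iω₀ = (0.0090, -0.0360, 0.0054)
τ = I·(Δω/dt) + ω₀×(Iω₀) = (-0.0300, 0.0300, -0.1800)
v₁ − v₀ = (-0.11200000, 0.02133333, 0.16000000)
F = m·Δv/dt = (-2.1000, 0.4000, 3.0000)

F = (-2.1000, 0.4000, 3.0000)
τ = (-0.0300, 0.0300, -0.1800)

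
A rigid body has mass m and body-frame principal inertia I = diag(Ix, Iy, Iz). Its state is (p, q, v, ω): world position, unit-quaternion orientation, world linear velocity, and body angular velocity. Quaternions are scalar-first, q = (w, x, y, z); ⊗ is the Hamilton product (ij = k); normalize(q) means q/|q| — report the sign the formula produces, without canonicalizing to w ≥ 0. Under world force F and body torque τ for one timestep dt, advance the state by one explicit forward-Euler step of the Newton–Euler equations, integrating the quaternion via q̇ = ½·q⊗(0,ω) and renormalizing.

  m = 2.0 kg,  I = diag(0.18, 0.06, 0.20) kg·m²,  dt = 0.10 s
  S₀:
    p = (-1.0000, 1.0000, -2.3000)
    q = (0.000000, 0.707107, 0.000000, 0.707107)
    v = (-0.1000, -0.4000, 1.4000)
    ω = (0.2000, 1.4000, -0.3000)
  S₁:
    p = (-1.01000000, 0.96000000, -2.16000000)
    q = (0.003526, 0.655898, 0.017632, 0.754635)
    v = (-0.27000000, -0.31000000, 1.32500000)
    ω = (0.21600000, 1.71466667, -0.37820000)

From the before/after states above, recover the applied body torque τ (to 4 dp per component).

rate change Δω = (0.01600000, 0.31466667, -0.07820000)
I·α + gyro = (-0.0300, 0.1900, -0.1900)

τ = (-0.0300, 0.1900, -0.1900)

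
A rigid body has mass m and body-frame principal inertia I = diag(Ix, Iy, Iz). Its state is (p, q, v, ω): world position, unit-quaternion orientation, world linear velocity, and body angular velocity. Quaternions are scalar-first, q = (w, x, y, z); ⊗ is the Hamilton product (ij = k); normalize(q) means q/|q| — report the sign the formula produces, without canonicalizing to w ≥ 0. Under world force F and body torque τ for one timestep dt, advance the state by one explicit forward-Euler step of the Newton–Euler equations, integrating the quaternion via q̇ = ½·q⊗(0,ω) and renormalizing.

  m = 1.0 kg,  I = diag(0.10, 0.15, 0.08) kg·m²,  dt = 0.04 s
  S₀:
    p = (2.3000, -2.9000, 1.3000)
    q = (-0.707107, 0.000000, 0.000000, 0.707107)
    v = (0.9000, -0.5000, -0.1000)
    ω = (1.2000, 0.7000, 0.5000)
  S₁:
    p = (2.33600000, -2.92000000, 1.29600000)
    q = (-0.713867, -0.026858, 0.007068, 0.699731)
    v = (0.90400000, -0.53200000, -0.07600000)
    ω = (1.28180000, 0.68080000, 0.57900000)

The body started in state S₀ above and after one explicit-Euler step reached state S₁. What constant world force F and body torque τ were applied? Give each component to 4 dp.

Δv = v₁−v₀ = (0.00400000, -0.03200000, 0.02400000)
m·(v₁−v₀)/dt = (0.1000, -0.8000, 0.6000)
ω₁ − ω₀ = (0.08180000, -0.01920000, 0.07900000)
ω₀×(Iω₀) = (-0.0245, 0.0120, 0.0420)
I·α + gyro = (0.1800, -0.0600, 0.2000)

F = (0.1000, -0.8000, 0.6000)
τ = (0.1800, -0.0600, 0.2000)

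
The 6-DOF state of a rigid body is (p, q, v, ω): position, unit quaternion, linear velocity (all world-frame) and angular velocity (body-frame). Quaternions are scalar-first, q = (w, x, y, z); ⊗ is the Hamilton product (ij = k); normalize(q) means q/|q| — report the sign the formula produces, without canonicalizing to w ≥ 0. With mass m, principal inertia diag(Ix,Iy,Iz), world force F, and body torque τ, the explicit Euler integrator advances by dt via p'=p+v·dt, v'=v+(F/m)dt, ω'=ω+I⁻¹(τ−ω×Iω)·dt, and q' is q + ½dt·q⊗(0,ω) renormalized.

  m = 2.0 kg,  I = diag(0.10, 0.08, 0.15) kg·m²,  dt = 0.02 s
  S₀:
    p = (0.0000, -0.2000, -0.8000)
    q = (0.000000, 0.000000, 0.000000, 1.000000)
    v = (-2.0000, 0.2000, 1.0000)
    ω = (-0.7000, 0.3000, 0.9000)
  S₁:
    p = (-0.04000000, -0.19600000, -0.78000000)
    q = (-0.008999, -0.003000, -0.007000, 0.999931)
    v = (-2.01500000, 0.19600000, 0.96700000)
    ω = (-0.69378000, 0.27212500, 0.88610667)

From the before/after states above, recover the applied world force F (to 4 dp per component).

Δv = v₁−v₀ = (-0.01500000, -0.00400000, -0.03300000)
applied force F = (-1.5000, -0.4000, -3.3000)

F = (-1.5000, -0.4000, -3.3000)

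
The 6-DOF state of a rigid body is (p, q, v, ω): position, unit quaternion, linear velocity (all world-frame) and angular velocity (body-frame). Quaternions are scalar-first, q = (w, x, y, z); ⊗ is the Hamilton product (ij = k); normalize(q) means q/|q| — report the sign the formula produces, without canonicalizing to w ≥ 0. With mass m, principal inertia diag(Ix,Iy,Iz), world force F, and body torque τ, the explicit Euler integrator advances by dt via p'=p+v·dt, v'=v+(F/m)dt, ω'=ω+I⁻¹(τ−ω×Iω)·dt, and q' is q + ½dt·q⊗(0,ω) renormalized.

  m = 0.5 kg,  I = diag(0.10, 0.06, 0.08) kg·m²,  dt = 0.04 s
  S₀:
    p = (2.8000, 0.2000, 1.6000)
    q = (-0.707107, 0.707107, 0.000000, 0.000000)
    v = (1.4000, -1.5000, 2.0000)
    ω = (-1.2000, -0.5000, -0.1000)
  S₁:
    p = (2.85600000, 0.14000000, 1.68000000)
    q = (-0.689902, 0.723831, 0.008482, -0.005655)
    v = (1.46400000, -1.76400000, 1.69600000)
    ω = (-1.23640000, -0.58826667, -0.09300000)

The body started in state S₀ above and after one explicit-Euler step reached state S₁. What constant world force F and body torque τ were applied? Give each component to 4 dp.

v₁ − v₀ = (0.06400000, -0.26400000, -0.30400000)
applied force F = (0.8000, -3.3000, -3.8000)
ω₁ − ω₀ = (-0.03640000, -0.08826667, 0.00700000)
precession coupling = (0.0010, 0.0024, -0.0240)
I·α + gyro = (-0.0900, -0.1300, -0.0100)

F = (0.8000, -3.3000, -3.8000)
τ = (-0.0900, -0.1300, -0.0100)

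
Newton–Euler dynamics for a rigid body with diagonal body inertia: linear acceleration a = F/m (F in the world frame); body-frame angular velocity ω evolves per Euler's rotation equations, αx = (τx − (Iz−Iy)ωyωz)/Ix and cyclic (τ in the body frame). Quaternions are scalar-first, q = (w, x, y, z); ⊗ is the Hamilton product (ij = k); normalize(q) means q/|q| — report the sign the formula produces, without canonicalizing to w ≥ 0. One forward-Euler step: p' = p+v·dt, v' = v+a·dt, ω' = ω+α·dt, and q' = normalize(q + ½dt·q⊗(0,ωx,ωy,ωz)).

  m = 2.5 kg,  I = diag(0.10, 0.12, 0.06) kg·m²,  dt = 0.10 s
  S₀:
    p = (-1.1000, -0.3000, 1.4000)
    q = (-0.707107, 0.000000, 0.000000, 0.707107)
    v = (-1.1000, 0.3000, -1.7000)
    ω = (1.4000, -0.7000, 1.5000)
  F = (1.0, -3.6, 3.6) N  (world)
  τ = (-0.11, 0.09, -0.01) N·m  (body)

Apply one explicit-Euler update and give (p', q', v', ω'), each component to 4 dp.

ω×(Iω) gyroscopic = (0.0630, 0.0840, -0.0196)
(τ − ω×Iω)/I = (-1.7300, 0.0500, 0.1600)
new body rate ω' = (1.2270, -0.6950, 1.5160)
q⊗(0,ω) = (-1.0606605, -0.4949749, 1.4849247, -1.0606605)
updated quaternion q' = (-0.7557, -0.0246, 0.0738, 0.6503)
a = (0.4000, -1.4400, 1.4400)
new position p' = (-1.2100, -0.2700, 1.2300)
v' = v + a·dt = (-1.0600, 0.1560, -1.5560)

p' = (-1.2100, -0.2700, 1.2300)
q' = (-0.7557, -0.0246, 0.0738, 0.6503)
v' = (-1.0600, 0.1560, -1.5560)
ω' = (1.2270, -0.6950, 1.5160)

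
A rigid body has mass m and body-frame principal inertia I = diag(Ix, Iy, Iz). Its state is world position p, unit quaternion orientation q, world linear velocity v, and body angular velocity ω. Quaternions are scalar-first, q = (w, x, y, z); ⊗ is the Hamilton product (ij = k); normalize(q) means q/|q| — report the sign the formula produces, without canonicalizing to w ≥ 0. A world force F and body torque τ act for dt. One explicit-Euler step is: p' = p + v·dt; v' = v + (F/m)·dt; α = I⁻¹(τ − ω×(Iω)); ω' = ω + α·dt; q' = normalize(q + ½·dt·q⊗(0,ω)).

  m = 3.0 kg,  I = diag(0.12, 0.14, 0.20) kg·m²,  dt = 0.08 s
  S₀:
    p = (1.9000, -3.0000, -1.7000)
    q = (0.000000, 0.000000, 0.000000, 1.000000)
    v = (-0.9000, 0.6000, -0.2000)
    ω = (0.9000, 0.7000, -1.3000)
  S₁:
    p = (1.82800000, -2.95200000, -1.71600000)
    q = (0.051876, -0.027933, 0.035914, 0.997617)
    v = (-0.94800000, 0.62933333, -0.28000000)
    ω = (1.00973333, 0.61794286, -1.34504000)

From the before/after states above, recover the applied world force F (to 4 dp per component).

F = (-1.8000, 1.1000, -3.0000)

Δv = v₁−v₀ = (-0.04800000, 0.02933333, -0.08000000)
applied force F = (-1.8000, 1.1000, -3.0000)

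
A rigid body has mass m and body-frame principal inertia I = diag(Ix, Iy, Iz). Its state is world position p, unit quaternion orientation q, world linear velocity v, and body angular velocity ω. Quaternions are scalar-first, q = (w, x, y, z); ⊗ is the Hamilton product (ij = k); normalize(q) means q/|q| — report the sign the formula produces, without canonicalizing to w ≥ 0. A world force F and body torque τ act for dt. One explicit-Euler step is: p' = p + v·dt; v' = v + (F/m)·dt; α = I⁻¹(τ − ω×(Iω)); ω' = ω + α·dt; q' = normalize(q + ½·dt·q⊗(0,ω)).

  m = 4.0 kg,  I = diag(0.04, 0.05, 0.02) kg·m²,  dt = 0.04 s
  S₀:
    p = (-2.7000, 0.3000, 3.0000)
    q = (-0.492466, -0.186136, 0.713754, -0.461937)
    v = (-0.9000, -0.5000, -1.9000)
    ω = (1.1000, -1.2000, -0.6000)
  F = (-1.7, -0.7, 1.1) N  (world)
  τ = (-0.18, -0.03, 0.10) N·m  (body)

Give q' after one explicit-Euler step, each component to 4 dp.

q' = (-0.4765, -0.2165, 0.7127, -0.4670)

Hamilton product q⊗(0,ω) = (0.7840922, -1.5242894, -0.0288531, -0.2662866)
q' = normalize(q + ½dt·q⊗(0,ω)) = (-0.4765, -0.2165, 0.7127, -0.4670)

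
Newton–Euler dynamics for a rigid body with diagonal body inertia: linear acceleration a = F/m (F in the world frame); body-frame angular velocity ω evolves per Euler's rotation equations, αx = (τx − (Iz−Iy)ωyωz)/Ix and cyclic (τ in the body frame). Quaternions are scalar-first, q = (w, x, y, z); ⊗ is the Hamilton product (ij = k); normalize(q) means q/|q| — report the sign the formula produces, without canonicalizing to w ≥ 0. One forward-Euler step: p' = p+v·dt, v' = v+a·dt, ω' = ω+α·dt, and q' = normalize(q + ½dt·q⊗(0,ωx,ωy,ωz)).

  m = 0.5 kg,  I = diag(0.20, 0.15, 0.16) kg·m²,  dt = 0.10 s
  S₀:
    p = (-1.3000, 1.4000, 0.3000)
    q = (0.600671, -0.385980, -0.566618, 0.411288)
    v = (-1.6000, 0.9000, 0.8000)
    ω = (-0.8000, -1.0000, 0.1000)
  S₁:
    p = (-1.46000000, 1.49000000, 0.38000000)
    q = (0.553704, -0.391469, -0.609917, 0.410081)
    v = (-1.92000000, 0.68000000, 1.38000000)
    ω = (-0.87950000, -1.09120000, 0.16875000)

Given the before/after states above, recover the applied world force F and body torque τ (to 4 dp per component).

F = (-1.6000, -1.1000, 2.9000)
τ = (-0.1600, -0.1400, 0.0700)

ω₁ − ω₀ = (-0.07950000, -0.09120000, 0.06875000)
precession coupling = (-0.0010, -0.0032, -0.0400)
applied torque τ = (-0.1600, -0.1400, 0.0700)
velocity change Δv = (-0.32000000, -0.22000000, 0.58000000)
F = m·Δv/dt = (-1.6000, -1.1000, 2.9000)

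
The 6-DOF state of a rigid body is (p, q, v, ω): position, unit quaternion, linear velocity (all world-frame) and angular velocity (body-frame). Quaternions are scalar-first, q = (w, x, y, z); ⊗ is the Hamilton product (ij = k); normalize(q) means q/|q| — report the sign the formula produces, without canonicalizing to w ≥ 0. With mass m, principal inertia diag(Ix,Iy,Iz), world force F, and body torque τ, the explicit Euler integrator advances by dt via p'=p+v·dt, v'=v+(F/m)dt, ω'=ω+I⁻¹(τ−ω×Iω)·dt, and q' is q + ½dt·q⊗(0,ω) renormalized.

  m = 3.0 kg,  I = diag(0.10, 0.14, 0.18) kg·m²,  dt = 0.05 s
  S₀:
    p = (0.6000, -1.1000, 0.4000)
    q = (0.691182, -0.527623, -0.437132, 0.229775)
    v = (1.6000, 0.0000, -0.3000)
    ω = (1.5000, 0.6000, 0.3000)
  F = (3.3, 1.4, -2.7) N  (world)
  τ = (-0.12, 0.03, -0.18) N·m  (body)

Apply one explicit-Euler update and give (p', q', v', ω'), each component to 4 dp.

p' = (0.6800, -1.1000, 0.3850)
q' = (0.7152, -0.5080, -0.4138, 0.2432)
v' = (1.6550, 0.0233, -0.3450)
ω' = (1.4364, 0.6236, 0.2400)

new position p' = (0.6800, -1.1000, 0.3850)
v + (F/m)dt = (1.6550, 0.0233, -0.3450)
(τ − ω×Iω)/I = (-1.2720, 0.4714, -1.2000)
new body rate ω' = (1.4364, 0.6236, 0.2400)
q⊗(0,ω) = (0.9847812, 0.7677684, 0.9176586, 0.5464788)
q' = normalize(q + ½dt·q⊗(0,ω)) = (0.7152, -0.5080, -0.4138, 0.2432)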